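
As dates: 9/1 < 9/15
True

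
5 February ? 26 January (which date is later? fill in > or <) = >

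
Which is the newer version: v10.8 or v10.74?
v10.74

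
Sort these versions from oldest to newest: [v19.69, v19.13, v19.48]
[v19.13, v19.48, v19.69]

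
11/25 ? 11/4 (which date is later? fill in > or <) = >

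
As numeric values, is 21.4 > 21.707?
False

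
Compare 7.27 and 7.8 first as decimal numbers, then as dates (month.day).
As decimals: 7.27 < 7.8. As dates: 7/27 is later than 7/8 (day 27 > day 8).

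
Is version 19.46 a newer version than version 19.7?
Yes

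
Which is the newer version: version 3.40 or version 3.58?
version 3.58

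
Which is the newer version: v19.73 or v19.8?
v19.73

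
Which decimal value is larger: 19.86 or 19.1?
19.86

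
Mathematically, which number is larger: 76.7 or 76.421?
76.7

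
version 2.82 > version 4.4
False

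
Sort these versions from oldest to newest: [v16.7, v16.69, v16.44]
[v16.7, v16.44, v16.69]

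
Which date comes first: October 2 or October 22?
October 2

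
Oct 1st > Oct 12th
False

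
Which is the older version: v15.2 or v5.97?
v5.97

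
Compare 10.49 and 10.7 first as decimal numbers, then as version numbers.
As decimals: 10.49 < 10.7. As versions: v10.49 > v10.7 (minor version 49 > 7).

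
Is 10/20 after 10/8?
Yes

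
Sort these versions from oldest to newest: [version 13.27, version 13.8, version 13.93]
[version 13.8, version 13.27, version 13.93]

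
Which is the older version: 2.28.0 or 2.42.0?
2.28.0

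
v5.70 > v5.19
True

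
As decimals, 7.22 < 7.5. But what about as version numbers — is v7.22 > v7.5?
True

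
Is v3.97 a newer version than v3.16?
Yes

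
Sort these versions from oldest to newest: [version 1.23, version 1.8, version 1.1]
[version 1.1, version 1.8, version 1.23]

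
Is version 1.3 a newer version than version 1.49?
No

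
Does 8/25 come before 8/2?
No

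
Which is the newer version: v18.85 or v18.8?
v18.85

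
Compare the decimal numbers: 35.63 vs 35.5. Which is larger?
35.63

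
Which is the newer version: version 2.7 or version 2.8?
version 2.8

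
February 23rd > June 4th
False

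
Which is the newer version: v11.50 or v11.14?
v11.50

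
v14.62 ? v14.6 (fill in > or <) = >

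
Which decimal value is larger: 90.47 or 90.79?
90.79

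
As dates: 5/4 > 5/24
False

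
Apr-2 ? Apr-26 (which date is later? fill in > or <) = <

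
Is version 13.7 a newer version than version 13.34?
No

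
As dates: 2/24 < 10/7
True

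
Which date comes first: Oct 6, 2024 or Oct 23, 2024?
Oct 6, 2024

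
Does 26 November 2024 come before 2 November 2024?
No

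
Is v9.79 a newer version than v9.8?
Yes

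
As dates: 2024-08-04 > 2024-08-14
False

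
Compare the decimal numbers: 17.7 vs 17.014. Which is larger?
17.7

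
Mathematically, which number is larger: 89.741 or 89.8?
89.8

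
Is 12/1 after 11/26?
Yes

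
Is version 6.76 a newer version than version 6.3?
Yes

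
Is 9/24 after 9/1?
Yes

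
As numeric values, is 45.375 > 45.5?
False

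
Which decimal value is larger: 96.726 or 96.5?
96.726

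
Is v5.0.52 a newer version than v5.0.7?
Yes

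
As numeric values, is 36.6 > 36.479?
True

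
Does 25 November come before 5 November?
No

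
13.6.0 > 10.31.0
True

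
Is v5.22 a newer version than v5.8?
Yes. Version numbers are compared segment by segment as integers, not as decimals: minor version 22 > 8, so v5.22 > v5.8 (even though the decimal 5.22 < 5.8).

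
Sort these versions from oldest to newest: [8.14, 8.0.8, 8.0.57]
[8.0.8, 8.0.57, 8.14]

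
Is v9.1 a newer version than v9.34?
No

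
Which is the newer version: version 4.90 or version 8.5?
version 8.5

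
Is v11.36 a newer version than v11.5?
Yes. Version numbers are compared segment by segment as integers, not as decimals: minor version 36 > 5, so v11.36 > v11.5 (even though the decimal 11.36 < 11.5).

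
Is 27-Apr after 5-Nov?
No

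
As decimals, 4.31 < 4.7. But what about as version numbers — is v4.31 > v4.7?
True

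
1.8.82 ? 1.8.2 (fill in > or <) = >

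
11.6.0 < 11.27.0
True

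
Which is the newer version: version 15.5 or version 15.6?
version 15.6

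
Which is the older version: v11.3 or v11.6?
v11.3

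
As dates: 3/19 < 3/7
False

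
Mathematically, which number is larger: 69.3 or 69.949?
69.949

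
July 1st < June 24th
False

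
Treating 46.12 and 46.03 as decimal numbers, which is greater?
46.12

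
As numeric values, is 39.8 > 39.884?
False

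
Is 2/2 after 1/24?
Yes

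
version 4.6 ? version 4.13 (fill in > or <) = <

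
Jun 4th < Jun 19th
True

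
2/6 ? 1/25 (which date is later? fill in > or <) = >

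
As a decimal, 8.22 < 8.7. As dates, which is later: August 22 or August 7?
August 22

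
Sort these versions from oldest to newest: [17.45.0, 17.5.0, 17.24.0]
[17.5.0, 17.24.0, 17.45.0]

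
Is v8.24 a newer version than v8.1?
Yes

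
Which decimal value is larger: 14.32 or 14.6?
14.6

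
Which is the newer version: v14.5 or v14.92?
v14.92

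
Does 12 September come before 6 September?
No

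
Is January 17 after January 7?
Yes. Day 17 comes after day 7 in January — this is a date comparison, not a decimal one (the decimal 1.17 would be smaller than 1.7).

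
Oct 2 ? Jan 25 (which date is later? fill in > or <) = >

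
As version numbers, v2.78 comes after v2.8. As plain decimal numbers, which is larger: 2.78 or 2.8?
2.8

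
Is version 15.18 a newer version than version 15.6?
Yes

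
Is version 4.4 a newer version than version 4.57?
No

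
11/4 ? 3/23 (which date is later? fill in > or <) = >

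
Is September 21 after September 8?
Yes. Day 21 comes after day 8 in September — this is a date comparison, not a decimal one (the decimal 9.21 would be smaller than 9.8).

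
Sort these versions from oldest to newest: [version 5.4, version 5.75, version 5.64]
[version 5.4, version 5.64, version 5.75]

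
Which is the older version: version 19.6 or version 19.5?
version 19.5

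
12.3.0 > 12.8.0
False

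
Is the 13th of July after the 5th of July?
Yes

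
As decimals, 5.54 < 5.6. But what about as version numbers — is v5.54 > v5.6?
True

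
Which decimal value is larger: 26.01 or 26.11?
26.11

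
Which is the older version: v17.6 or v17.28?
v17.6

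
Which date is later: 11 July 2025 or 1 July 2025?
11 July 2025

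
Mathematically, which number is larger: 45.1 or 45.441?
45.441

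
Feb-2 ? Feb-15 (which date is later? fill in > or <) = <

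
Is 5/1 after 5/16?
No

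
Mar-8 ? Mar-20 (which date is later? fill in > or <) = <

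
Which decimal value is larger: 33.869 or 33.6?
33.869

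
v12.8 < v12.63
True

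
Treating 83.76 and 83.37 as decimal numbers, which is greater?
83.76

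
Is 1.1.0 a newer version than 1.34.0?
No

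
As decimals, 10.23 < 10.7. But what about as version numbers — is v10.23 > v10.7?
True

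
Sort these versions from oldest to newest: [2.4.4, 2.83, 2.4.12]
[2.4.4, 2.4.12, 2.83]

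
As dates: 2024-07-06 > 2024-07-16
False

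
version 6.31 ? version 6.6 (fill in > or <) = >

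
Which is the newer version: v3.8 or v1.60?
v3.8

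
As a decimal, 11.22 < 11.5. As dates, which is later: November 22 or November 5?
November 22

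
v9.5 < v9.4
False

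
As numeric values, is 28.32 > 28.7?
False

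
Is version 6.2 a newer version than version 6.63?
No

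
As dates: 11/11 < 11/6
False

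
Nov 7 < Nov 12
True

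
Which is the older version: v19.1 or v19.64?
v19.1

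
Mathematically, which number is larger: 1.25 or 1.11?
1.25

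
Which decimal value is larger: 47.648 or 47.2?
47.648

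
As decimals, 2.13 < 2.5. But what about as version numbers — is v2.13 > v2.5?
True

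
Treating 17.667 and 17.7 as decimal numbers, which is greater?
17.7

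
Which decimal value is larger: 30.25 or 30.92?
30.92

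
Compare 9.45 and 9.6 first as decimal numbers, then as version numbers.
As decimals: 9.45 < 9.6. As versions: v9.45 > v9.6 (minor version 45 > 6).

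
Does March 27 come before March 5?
No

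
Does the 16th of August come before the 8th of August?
No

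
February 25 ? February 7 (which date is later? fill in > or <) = >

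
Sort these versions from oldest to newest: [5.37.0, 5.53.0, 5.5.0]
[5.5.0, 5.37.0, 5.53.0]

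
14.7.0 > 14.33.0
False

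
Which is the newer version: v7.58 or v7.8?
v7.58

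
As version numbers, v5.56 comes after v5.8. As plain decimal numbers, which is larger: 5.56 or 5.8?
5.8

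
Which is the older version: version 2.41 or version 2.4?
version 2.4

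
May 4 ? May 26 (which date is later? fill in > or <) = <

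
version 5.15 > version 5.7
True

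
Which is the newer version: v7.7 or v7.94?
v7.94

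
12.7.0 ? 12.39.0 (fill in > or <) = <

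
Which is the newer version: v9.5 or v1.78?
v9.5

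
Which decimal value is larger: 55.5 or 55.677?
55.677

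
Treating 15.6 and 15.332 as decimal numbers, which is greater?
15.6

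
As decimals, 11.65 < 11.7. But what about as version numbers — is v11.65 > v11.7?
True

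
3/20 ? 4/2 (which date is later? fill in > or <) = <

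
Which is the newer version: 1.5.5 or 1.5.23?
1.5.23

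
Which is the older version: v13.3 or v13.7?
v13.3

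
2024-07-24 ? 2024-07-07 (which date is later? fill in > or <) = >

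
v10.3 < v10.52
True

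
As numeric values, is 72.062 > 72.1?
False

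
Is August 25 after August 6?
Yes. Day 25 comes after day 6 in August — this is a date comparison, not a decimal one (the decimal 8.25 would be smaller than 8.6).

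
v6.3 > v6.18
False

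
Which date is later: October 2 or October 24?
October 24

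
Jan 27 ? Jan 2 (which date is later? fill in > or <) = >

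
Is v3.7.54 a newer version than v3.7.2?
Yes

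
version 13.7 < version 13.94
True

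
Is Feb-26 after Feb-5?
Yes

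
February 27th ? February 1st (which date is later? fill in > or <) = >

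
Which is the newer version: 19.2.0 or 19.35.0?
19.35.0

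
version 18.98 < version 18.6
False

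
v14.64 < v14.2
False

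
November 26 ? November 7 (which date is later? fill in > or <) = >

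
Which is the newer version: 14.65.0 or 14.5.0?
14.65.0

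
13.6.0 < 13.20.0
True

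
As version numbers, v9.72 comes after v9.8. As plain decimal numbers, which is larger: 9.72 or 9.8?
9.8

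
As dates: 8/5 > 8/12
False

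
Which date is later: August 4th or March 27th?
August 4th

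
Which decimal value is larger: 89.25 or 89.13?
89.25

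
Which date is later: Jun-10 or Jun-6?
Jun-10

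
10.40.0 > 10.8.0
True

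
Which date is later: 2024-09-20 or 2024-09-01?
2024-09-20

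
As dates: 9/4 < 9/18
True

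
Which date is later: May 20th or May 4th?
May 20th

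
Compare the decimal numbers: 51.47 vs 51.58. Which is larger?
51.58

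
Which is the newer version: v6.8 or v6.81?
v6.81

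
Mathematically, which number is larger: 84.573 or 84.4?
84.573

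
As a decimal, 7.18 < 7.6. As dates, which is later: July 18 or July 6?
July 18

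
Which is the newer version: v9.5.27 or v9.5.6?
v9.5.27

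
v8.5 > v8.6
False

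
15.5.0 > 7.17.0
True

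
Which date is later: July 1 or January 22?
July 1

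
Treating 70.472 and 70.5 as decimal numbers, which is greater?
70.5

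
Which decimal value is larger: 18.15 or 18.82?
18.82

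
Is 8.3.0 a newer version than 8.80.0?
No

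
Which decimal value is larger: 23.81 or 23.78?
23.81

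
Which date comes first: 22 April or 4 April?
4 April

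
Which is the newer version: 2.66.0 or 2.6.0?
2.66.0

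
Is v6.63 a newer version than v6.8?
Yes. Version numbers are compared segment by segment as integers, not as decimals: minor version 63 > 8, so v6.63 > v6.8 (even though the decimal 6.63 < 6.8).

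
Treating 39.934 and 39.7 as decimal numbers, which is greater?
39.934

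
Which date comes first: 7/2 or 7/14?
7/2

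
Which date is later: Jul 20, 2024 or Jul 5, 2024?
Jul 20, 2024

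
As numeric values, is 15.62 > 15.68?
False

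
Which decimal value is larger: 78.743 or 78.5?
78.743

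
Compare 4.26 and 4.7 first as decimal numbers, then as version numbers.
As decimals: 4.26 < 4.7. As versions: v4.26 > v4.7 (minor version 26 > 7).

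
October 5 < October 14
True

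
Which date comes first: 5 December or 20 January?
20 January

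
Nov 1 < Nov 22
True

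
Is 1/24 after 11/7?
No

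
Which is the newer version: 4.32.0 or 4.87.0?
4.87.0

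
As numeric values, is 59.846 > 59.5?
True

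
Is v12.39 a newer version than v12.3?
Yes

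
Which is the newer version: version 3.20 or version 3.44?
version 3.44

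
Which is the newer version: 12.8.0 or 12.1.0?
12.8.0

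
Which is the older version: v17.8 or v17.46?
v17.8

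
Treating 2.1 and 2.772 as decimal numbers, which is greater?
2.772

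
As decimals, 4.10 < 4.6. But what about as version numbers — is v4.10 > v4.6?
True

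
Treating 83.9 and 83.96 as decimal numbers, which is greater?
83.96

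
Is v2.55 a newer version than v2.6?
Yes. Version numbers are compared segment by segment as integers, not as decimals: minor version 55 > 6, so v2.55 > v2.6 (even though the decimal 2.55 < 2.6).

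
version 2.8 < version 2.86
True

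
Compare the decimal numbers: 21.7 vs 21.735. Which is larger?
21.735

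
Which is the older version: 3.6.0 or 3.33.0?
3.6.0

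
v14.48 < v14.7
False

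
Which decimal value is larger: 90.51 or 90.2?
90.51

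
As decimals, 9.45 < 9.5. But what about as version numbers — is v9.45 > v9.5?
True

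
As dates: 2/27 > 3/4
False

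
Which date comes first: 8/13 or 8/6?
8/6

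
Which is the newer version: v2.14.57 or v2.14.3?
v2.14.57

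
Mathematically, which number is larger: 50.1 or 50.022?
50.1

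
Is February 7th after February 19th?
No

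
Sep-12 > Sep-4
True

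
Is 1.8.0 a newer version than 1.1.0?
Yes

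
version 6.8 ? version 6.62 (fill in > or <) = <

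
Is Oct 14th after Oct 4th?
Yes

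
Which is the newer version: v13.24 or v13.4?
v13.24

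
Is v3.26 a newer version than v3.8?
Yes. Version numbers are compared segment by segment as integers, not as decimals: minor version 26 > 8, so v3.26 > v3.8 (even though the decimal 3.26 < 3.8).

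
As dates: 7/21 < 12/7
True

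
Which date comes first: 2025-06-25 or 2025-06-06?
2025-06-06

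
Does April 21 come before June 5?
Yes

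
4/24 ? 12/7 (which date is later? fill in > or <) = <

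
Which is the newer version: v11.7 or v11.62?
v11.62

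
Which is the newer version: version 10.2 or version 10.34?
version 10.34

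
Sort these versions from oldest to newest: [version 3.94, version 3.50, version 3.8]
[version 3.8, version 3.50, version 3.94]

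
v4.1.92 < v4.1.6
False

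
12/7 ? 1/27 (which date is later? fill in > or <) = >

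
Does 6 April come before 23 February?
No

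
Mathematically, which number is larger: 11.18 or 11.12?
11.18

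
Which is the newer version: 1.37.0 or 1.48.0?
1.48.0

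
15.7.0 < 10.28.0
False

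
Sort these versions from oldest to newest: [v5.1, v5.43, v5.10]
[v5.1, v5.10, v5.43]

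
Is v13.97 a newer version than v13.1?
Yes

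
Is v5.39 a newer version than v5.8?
Yes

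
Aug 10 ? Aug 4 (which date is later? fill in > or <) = >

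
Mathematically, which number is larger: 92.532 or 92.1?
92.532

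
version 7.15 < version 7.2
False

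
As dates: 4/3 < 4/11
True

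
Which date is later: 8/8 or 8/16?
8/16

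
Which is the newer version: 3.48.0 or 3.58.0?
3.58.0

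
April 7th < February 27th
False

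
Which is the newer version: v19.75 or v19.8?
v19.75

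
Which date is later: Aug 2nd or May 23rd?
Aug 2nd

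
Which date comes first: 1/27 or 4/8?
1/27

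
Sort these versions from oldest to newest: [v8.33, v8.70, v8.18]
[v8.18, v8.33, v8.70]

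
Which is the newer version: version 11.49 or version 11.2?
version 11.49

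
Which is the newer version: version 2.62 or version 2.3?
version 2.62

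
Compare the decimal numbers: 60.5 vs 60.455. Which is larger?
60.5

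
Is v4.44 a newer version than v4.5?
Yes. Version numbers are compared segment by segment as integers, not as decimals: minor version 44 > 5, so v4.44 > v4.5 (even though the decimal 4.44 < 4.5).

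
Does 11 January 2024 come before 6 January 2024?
No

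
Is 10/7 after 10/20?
No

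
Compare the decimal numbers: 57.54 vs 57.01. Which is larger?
57.54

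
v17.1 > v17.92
False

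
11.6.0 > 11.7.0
False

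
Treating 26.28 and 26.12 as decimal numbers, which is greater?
26.28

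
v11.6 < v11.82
True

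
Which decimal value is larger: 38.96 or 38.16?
38.96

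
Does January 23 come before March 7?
Yes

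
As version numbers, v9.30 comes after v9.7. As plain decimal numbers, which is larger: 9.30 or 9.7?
9.7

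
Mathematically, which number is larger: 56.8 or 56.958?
56.958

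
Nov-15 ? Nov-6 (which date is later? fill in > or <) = >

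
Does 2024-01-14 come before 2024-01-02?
No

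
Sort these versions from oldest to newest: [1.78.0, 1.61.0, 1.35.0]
[1.35.0, 1.61.0, 1.78.0]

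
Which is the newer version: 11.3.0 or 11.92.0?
11.92.0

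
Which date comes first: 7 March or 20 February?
20 February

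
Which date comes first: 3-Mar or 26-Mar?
3-Mar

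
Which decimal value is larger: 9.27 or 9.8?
9.8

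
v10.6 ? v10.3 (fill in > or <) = >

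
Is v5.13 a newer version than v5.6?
Yes. Version numbers are compared segment by segment as integers, not as decimals: minor version 13 > 6, so v5.13 > v5.6 (even though the decimal 5.13 < 5.6).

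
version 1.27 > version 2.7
False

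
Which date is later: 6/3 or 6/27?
6/27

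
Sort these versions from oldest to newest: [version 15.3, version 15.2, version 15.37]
[version 15.2, version 15.3, version 15.37]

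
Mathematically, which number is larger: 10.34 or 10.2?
10.34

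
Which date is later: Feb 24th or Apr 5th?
Apr 5th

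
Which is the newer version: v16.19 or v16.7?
v16.19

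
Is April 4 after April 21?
No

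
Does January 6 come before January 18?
Yes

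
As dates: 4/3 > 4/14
False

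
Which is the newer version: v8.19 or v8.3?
v8.19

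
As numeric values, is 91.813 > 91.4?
True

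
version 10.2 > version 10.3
False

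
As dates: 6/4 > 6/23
False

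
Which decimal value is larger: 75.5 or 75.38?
75.5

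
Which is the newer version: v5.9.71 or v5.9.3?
v5.9.71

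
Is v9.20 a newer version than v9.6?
Yes. Version numbers are compared segment by segment as integers, not as decimals: minor version 20 > 6, so v9.20 > v9.6 (even though the decimal 9.20 < 9.6).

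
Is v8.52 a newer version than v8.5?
Yes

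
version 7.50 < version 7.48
False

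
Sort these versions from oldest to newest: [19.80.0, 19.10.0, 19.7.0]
[19.7.0, 19.10.0, 19.80.0]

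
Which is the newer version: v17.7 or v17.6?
v17.7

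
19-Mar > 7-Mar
True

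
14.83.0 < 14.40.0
False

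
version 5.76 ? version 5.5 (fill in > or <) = >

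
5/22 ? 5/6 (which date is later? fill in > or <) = >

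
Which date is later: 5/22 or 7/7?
7/7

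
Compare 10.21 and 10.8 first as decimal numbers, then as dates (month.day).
As decimals: 10.21 < 10.8. As dates: 10/21 is later than 10/8 (day 21 > day 8).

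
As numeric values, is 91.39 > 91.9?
False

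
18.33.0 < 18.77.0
True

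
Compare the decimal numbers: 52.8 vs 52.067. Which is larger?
52.8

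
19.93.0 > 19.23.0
True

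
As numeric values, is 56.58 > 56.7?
False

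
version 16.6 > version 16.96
False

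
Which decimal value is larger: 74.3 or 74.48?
74.48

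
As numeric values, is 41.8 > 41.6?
True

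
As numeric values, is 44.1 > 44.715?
False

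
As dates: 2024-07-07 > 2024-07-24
False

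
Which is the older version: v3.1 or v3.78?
v3.1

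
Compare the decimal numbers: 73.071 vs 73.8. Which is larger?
73.8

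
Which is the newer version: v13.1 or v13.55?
v13.55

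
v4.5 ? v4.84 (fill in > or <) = <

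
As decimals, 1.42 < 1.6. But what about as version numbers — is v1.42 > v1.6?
True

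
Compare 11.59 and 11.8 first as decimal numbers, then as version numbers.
As decimals: 11.59 < 11.8. As versions: v11.59 > v11.8 (minor version 59 > 8).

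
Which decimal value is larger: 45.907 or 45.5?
45.907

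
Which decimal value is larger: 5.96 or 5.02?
5.96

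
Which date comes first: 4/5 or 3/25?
3/25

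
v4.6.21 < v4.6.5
False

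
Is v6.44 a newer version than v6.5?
Yes. Version numbers are compared segment by segment as integers, not as decimals: minor version 44 > 5, so v6.44 > v6.5 (even though the decimal 6.44 < 6.5).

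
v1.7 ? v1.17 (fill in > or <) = <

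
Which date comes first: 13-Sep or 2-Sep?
2-Sep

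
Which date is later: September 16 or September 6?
September 16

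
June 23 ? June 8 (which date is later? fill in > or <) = >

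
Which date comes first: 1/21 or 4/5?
1/21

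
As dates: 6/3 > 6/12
False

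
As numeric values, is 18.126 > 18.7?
False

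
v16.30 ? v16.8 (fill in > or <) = >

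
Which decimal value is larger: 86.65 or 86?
86.65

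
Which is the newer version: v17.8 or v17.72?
v17.72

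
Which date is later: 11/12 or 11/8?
11/12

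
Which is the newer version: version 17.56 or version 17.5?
version 17.56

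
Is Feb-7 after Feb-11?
No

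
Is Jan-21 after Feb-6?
No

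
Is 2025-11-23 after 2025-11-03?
Yes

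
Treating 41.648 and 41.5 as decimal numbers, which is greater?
41.648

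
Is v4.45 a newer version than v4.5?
Yes. Version numbers are compared segment by segment as integers, not as decimals: minor version 45 > 5, so v4.45 > v4.5 (even though the decimal 4.45 < 4.5).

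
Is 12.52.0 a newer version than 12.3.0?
Yes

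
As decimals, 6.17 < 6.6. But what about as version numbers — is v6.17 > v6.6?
True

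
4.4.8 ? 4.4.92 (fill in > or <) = <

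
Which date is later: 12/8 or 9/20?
12/8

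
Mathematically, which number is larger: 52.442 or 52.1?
52.442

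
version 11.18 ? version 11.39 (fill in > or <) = <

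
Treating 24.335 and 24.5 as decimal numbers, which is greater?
24.5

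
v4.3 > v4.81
False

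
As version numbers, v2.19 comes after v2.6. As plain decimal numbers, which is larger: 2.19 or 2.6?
2.6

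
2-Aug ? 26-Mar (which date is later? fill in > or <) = >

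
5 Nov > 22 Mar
True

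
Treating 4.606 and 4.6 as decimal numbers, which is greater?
4.606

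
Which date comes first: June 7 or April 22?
April 22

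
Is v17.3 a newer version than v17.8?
No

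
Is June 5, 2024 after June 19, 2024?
No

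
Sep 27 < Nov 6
True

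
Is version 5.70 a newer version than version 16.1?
No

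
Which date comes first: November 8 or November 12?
November 8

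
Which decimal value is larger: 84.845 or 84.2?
84.845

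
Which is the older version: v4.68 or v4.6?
v4.6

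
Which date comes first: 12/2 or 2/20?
2/20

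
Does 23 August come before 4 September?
Yes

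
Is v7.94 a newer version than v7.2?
Yes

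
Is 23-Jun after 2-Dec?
No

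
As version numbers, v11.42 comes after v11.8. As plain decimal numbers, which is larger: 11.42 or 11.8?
11.8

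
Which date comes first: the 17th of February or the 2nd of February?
the 2nd of February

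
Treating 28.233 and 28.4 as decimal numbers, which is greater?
28.4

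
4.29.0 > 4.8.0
True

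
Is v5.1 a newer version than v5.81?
No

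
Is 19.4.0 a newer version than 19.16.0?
No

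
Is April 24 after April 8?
Yes. Day 24 comes after day 8 in April — this is a date comparison, not a decimal one (the decimal 4.24 would be smaller than 4.8).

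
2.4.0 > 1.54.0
True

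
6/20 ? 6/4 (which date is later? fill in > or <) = >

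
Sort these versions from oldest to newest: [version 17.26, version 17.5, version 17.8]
[version 17.5, version 17.8, version 17.26]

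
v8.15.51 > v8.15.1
True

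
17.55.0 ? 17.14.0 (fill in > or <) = >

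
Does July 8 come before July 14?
Yes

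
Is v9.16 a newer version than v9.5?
Yes. Version numbers are compared segment by segment as integers, not as decimals: minor version 16 > 5, so v9.16 > v9.5 (even though the decimal 9.16 < 9.5).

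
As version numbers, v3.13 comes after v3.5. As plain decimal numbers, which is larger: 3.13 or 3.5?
3.5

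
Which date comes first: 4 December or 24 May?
24 May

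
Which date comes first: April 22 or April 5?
April 5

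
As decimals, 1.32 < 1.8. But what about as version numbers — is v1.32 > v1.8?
True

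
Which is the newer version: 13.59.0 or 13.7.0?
13.59.0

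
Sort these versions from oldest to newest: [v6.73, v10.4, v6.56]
[v6.56, v6.73, v10.4]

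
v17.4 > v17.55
False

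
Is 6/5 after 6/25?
No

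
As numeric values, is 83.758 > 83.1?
True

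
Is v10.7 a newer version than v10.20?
No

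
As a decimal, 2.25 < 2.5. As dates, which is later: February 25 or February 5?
February 25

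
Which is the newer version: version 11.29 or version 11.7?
version 11.29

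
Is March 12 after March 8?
Yes. Day 12 comes after day 8 in March — this is a date comparison, not a decimal one (the decimal 3.12 would be smaller than 3.8).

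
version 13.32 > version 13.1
True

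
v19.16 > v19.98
False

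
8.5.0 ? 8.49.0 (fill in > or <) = <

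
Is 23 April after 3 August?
No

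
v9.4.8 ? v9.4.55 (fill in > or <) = <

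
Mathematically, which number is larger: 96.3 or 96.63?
96.63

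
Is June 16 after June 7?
Yes. Day 16 comes after day 7 in June — this is a date comparison, not a decimal one (the decimal 6.16 would be smaller than 6.7).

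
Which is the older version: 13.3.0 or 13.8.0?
13.3.0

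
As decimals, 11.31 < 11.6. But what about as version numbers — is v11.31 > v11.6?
True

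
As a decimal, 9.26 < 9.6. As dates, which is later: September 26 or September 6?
September 26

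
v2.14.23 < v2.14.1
False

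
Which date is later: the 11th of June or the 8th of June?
the 11th of June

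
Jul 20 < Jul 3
False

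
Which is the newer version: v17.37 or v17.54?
v17.54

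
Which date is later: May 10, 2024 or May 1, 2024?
May 10, 2024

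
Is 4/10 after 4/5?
Yes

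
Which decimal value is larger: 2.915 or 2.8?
2.915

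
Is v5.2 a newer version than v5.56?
No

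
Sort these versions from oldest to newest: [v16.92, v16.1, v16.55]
[v16.1, v16.55, v16.92]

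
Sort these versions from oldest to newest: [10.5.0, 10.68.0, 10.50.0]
[10.5.0, 10.50.0, 10.68.0]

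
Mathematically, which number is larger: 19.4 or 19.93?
19.93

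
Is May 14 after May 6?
Yes. Day 14 comes after day 6 in May — this is a date comparison, not a decimal one (the decimal 5.14 would be smaller than 5.6).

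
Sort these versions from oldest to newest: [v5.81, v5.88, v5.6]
[v5.6, v5.81, v5.88]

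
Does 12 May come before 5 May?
No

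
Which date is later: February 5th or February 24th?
February 24th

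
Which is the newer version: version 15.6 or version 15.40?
version 15.40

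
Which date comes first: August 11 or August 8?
August 8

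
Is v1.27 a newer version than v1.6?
Yes. Version numbers are compared segment by segment as integers, not as decimals: minor version 27 > 6, so v1.27 > v1.6 (even though the decimal 1.27 < 1.6).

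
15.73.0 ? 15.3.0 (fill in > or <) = >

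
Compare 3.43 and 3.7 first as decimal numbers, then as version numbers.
As decimals: 3.43 < 3.7. As versions: v3.43 > v3.7 (minor version 43 > 7).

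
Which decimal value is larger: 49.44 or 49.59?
49.59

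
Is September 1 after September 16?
No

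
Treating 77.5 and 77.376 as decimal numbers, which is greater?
77.5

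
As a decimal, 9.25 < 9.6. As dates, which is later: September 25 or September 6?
September 25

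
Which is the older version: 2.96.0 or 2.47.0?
2.47.0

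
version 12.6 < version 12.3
False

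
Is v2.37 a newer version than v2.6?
Yes. Version numbers are compared segment by segment as integers, not as decimals: minor version 37 > 6, so v2.37 > v2.6 (even though the decimal 2.37 < 2.6).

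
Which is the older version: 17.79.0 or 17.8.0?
17.8.0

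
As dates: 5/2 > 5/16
False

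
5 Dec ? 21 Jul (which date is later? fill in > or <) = >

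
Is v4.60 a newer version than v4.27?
Yes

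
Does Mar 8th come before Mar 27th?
Yes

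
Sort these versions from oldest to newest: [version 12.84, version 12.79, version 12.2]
[version 12.2, version 12.79, version 12.84]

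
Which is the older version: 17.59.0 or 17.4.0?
17.4.0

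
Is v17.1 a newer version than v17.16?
No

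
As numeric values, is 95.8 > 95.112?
True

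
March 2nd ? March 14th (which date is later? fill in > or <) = <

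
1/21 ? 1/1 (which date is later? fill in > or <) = >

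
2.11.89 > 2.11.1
True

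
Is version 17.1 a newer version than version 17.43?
No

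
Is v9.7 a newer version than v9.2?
Yes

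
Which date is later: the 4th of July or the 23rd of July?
the 23rd of July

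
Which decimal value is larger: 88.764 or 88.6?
88.764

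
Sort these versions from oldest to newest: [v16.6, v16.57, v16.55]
[v16.6, v16.55, v16.57]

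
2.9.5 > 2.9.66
False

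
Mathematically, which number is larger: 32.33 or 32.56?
32.56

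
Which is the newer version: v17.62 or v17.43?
v17.62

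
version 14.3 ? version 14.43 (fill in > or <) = <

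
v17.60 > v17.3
True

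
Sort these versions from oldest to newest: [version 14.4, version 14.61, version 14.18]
[version 14.4, version 14.18, version 14.61]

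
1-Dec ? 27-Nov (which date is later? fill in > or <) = >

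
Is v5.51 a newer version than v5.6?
Yes. Version numbers are compared segment by segment as integers, not as decimals: minor version 51 > 6, so v5.51 > v5.6 (even though the decimal 5.51 < 5.6).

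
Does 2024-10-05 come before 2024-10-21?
Yes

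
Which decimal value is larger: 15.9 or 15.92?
15.92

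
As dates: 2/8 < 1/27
False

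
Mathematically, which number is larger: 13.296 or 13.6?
13.6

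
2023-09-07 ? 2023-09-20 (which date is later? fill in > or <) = <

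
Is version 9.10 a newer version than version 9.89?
No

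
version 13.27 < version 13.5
False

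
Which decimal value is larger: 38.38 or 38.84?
38.84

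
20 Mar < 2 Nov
True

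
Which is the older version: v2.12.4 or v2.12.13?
v2.12.4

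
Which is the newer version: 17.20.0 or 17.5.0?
17.20.0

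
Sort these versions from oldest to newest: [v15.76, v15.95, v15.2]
[v15.2, v15.76, v15.95]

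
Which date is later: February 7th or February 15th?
February 15th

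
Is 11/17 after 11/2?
Yes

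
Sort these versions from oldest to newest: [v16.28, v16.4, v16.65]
[v16.4, v16.28, v16.65]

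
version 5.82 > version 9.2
False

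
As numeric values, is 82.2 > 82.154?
True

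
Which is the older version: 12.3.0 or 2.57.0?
2.57.0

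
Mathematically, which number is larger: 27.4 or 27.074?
27.4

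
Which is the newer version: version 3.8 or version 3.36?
version 3.36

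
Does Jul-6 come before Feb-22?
No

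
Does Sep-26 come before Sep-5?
No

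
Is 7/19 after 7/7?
Yes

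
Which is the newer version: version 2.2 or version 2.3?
version 2.3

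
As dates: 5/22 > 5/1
True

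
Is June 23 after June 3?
Yes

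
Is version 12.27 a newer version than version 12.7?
Yes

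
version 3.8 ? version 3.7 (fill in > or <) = >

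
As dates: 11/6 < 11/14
True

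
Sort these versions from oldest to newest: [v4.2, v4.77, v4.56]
[v4.2, v4.56, v4.77]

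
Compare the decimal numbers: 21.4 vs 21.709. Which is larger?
21.709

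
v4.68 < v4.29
False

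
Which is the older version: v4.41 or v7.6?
v4.41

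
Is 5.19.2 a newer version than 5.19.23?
No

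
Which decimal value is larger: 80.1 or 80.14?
80.14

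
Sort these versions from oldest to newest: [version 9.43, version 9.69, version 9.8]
[version 9.8, version 9.43, version 9.69]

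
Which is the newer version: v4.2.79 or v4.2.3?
v4.2.79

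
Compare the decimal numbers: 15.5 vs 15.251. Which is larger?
15.5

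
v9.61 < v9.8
False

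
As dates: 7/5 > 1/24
True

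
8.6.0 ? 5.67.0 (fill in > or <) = >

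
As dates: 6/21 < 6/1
False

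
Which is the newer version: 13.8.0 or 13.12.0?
13.12.0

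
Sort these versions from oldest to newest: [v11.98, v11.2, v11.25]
[v11.2, v11.25, v11.98]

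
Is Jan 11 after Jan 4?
Yes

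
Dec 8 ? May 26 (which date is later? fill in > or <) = >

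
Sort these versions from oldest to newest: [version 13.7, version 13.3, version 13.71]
[version 13.3, version 13.7, version 13.71]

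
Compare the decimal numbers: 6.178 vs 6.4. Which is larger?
6.4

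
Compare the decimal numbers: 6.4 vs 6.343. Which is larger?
6.4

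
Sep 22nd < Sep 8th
False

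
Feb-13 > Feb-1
True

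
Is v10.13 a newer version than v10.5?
Yes. Version numbers are compared segment by segment as integers, not as decimals: minor version 13 > 5, so v10.13 > v10.5 (even though the decimal 10.13 < 10.5).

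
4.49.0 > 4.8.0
True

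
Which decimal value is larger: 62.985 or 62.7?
62.985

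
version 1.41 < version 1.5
False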